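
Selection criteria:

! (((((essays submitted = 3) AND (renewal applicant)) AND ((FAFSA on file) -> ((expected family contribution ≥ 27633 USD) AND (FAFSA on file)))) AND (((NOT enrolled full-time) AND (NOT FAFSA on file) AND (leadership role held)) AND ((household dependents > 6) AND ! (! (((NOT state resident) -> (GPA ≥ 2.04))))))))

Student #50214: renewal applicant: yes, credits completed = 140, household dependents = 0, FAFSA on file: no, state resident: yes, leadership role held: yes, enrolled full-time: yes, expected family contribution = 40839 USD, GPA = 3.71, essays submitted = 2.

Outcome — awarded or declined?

Awarded

Atomic conditions:
  essays submitted = 3: 2 == 3 is false
  renewal applicant: yes → true
  FAFSA on file: no → false
  expected family contribution ≥ 27633 USD: 40839 ≥ 27633 is true
  NOT enrolled full-time: yes → false
  NOT FAFSA on file: no → true
  leadership role held: yes → true
  household dependents > 6: 0 > 6 is false
  NOT state resident: yes → false
  GPA ≥ 2.04: 3.71 ≥ 2.04 is true
Combine:
[1.1.1] false AND true = false
[1.1.2.2] true AND false = false
[1.1.2] false → false (antecedent false ⇒ implication holds) = true
[1.1] false AND true = false
[1.2.1] false AND true AND true = false
[1.2.2.2.1.1] false → true (antecedent false ⇒ implication holds) = true
[1.2.2.2.1] NOT true = false
[1.2.2.2] NOT false = true
[1.2.2] false AND true = false
[1.2] false AND false = false
[1] false AND false = false
[root] NOT false = true
Overall: true → awarded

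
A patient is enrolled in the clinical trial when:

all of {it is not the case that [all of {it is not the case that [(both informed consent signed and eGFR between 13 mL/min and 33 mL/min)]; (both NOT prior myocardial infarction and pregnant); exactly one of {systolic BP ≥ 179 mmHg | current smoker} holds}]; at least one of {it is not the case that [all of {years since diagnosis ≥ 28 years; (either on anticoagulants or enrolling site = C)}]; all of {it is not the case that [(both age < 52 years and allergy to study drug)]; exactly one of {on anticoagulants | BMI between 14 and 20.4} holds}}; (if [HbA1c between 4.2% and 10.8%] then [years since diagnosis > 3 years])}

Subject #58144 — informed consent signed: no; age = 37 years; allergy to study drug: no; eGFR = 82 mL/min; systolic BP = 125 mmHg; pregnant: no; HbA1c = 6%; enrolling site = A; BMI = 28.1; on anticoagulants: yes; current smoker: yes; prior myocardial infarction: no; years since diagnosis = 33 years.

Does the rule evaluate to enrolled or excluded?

Atomic conditions:
  informed consent signed: no → false
  eGFR between 13 mL/min and 33 mL/min: 82 in [13, 33] is false
  NOT prior myocardial infarction: no → true
  pregnant: no → false
  systolic BP ≥ 179 mmHg: 125 ≥ 179 is false
  current smoker: yes → true
  years since diagnosis ≥ 28 years: 33 ≥ 28 is true
  on anticoagulants: yes → true
  enrolling site = C: A == C is false
  age < 52 years: 37 < 52 is true
  allergy to study drug: no → false
  BMI between 14 and 20.4: 28.1 in [14, 20.4] is false
  HbA1c between 4.2% and 10.8%: 6 in [4.2, 10.8] is true
  years since diagnosis > 3 years: 33 > 3 is true
Combine:
[1.1.1.1] false AND false = false
[1.1.1] NOT false = true
[1.1.2] true AND false = false
[1.1.3] exactly-one(false, true) = true
[1.1] true AND false AND true = false
[1] NOT false = true
[2.1.1.2] true OR false = true
[2.1.1] true AND true = true
[2.1] NOT true = false
[2.2.1.1] true AND false = false
[2.2.1] NOT false = true
[2.2.2] exactly-one(true, false) = true
[2.2] true AND true = true
[2] false OR true = true
[3] true → true = true
[root] true AND true AND true = true
Overall: true → enrolled

Enrolled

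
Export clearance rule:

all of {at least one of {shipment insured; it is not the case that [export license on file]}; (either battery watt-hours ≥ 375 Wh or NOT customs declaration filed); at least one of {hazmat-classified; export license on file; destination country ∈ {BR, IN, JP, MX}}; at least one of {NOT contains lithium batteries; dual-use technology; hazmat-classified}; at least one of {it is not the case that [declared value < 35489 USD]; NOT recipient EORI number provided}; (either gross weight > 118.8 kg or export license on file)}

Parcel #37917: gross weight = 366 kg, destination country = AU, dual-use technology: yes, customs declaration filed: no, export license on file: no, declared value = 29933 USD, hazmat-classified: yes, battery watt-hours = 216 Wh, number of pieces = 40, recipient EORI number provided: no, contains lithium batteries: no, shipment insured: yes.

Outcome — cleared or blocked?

Atomic conditions:
  shipment insured: yes → true
  export license on file: no → false
  battery watt-hours ≥ 375 Wh: 216 ≥ 375 is false
  NOT customs declaration filed: no → true
  hazmat-classified: yes → true
  destination country ∈ {BR, IN, JP, MX}: AU is not in the set → false
  NOT contains lithium batteries: no → true
  dual-use technology: yes → true
  declared value < 35489 USD: 29933 < 35489 is true
  NOT recipient EORI number provided: no → true
  gross weight > 118.8 kg: 366 > 118.8 is true
Combine:
[1.2] NOT false = true
[1] true OR true = true
[2] false OR true = true
[3] true OR false OR false = true
[4] true OR true OR true = true
[5.1] NOT true = false
[5] false OR true = true
[6] true OR false = true
[root] true AND true AND true AND true AND true AND true = true
Overall: true → cleared

Cleared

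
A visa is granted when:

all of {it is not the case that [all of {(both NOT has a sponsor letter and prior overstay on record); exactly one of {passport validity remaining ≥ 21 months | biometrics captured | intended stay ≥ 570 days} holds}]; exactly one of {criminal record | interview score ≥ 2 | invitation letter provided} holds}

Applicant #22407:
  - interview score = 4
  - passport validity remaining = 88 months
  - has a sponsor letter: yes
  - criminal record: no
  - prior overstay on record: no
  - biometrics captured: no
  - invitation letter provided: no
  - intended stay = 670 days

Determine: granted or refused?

Granted

Atomic conditions:
  NOT has a sponsor letter: yes → false
  prior overstay on record: no → false
  passport validity remaining ≥ 21 months: 88 ≥ 21 is true
  biometrics captured: no → false
  intended stay ≥ 570 days: 670 ≥ 570 is true
  criminal record: no → false
  interview score ≥ 2: 4 ≥ 2 is true
  invitation letter provided: no → false
Combine:
[1.1.1] false AND false = false
[1.1.2] exactly-one(true, false, true) = false
[1.1] false AND false = false
[1] NOT false = true
[2] exactly-one(false, true, false) = true
[root] true AND true = true
Overall: true → granted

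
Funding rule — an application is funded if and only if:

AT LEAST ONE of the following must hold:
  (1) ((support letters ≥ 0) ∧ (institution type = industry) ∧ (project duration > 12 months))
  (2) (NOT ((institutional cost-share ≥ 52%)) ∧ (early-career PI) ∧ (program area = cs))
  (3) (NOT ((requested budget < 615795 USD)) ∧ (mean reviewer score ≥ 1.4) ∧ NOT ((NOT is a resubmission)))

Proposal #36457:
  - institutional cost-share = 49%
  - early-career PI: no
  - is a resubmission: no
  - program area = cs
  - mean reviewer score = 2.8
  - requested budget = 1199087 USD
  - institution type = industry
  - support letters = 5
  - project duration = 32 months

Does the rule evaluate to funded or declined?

Atomic conditions:
  support letters ≥ 0: 5 ≥ 0 is true
  institution type = industry: industry == industry is true
  project duration > 12 months: 32 > 12 is true
  institutional cost-share ≥ 52%: 49 ≥ 52 is false
  early-career PI: no → false
  program area = cs: cs == cs is true
  requested budget < 615795 USD: 1199087 < 615795 is false
  mean reviewer score ≥ 1.4: 2.8 ≥ 1.4 is true
  NOT is a resubmission: no → true
Combine:
[1] true AND true AND true = true
[2.1] NOT false = true
[2] true AND false AND true = false
[3.1] NOT false = true
[3.3] NOT true = false
[3] true AND true AND false = false
[root] true OR false OR false = true
Overall: true → funded

Funded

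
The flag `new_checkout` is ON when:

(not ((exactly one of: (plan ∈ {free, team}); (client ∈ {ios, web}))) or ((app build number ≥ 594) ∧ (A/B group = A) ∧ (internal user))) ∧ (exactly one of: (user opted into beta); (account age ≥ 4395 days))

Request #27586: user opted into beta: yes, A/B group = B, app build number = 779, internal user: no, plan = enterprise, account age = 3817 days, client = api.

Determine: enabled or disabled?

Atomic conditions:
  plan ∈ {free, team}: enterprise is not in the set → false
  client ∈ {ios, web}: api is not in the set → false
  app build number ≥ 594: 779 ≥ 594 is true
  A/B group = A: B == A is false
  internal user: no → false
  user opted into beta: yes → true
  account age ≥ 4395 days: 3817 ≥ 4395 is false
Combine:
[1.1.1] exactly-one(false, false) = false
[1.1] NOT false = true
[1.2] true AND false AND false = false
[1] true OR false = true
[2] exactly-one(true, false) = true
[root] true AND true = true
Overall: true → enabled

Enabled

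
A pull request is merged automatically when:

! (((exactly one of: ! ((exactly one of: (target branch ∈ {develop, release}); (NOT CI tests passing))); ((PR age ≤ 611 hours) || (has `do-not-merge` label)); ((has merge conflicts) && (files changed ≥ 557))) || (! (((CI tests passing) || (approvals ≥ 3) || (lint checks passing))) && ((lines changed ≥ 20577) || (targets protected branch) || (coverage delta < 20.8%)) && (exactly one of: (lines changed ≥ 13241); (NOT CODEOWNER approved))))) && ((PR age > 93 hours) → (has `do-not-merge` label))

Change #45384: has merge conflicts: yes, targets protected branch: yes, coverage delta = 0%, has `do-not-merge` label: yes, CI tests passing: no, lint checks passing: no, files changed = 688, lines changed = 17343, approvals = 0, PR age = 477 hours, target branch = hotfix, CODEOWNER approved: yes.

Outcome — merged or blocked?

Atomic conditions:
  target branch ∈ {develop, release}: hotfix is not in the set → false
  NOT CI tests passing: no → true
  PR age ≤ 611 hours: 477 ≤ 611 is true
  has `do-not-merge` label: yes → true
  has merge conflicts: yes → true
  files changed ≥ 557: 688 ≥ 557 is true
  CI tests passing: no → false
  approvals ≥ 3: 0 ≥ 3 is false
  lint checks passing: no → false
  lines changed ≥ 20577: 17343 ≥ 20577 is false
  targets protected branch: yes → true
  coverage delta < 20.8%: 0 < 20.8 is true
  lines changed ≥ 13241: 17343 ≥ 13241 is true
  NOT CODEOWNER approved: yes → false
  PR age > 93 hours: 477 > 93 is true
Combine:
[1.1.1.1.1] exactly-one(false, true) = true
[1.1.1.1] NOT true = false
[1.1.1.2] true OR true = true
[1.1.1.3] true AND true = true
[1.1.1] exactly-one(false, true, true) = false
[1.1.2.1.1] false OR false OR false = false
[1.1.2.1] NOT false = true
[1.1.2.2] false OR true OR true = true
[1.1.2.3] exactly-one(true, false) = true
[1.1.2] true AND true AND true = true
[1.1] false OR true = true
[1] NOT true = false
[2] true → true = true
[root] false AND true = false
Overall: false → blocked

Blocked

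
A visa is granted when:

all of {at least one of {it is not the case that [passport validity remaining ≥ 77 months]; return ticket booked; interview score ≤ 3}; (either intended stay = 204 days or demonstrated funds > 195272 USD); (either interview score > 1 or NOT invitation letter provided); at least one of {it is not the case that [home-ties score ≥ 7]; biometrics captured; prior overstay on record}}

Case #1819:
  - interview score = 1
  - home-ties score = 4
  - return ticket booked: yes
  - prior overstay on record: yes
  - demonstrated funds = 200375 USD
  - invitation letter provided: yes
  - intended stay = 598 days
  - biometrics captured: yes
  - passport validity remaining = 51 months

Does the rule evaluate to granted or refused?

Atomic conditions:
  passport validity remaining ≥ 77 months: 51 ≥ 77 is false
  return ticket booked: yes → true
  interview score ≤ 3: 1 ≤ 3 is true
  intended stay = 204 days: 598 == 204 is false
  demonstrated funds > 195272 USD: 200375 > 195272 is true
  interview score > 1: 1 > 1 is false
  NOT invitation letter provided: yes → false
  home-ties score ≥ 7: 4 ≥ 7 is false
  biometrics captured: yes → true
  prior overstay on record: yes → true
Combine:
[1.1] NOT false = true
[1] true OR true OR true = true
[2] false OR true = true
[3] false OR false = false
[4.1] NOT false = true
[4] true OR true OR true = true
[root] true AND true AND false AND true = false
Overall: false → refused

Refused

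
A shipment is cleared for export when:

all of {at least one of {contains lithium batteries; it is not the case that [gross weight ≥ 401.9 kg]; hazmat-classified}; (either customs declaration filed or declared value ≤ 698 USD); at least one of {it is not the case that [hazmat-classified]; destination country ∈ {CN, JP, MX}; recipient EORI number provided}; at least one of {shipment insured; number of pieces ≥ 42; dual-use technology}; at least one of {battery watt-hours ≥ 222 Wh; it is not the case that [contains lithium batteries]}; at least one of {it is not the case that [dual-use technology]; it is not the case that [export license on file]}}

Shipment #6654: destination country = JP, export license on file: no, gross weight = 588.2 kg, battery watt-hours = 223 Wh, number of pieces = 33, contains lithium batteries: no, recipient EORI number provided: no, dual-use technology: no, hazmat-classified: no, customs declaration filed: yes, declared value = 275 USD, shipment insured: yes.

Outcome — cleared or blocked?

Atomic conditions:
  contains lithium batteries: no → false
  gross weight ≥ 401.9 kg: 588.2 ≥ 401.9 is true
  hazmat-classified: no → false
  customs declaration filed: yes → true
  declared value ≤ 698 USD: 275 ≤ 698 is true
  destination country ∈ {CN, JP, MX}: JP is in the set → true
  recipient EORI number provided: no → false
  shipment insured: yes → true
  number of pieces ≥ 42: 33 ≥ 42 is false
  dual-use technology: no → false
  battery watt-hours ≥ 222 Wh: 223 ≥ 222 is true
  export license on file: no → false
Combine:
[1.2] NOT true = false
[1] false OR false OR false = false
[2] true OR true = true
[3.1] NOT false = true
[3] true OR true OR false = true
[4] true OR false OR false = true
[5.2] NOT false = true
[5] true OR true = true
[6.1] NOT false = true
[6.2] NOT false = true
[6] true OR true = true
[root] false AND true AND true AND true AND true AND true = false
Overall: false → blocked

Blocked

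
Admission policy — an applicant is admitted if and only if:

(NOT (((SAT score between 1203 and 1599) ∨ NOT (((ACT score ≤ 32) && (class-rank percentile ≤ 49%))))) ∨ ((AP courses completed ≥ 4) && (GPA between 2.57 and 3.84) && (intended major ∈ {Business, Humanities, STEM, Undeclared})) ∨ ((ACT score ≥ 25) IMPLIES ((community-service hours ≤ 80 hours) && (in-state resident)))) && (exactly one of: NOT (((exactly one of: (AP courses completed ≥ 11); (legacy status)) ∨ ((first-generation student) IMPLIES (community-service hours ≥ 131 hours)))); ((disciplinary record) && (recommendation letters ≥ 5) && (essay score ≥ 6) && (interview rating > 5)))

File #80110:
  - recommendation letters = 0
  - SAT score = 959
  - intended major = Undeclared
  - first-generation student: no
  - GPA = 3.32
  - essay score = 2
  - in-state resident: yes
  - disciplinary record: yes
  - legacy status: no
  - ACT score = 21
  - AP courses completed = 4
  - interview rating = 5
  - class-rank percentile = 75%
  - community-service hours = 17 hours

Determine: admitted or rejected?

Atomic conditions:
  SAT score between 1203 and 1599: 959 in [1203, 1599] is false
  ACT score ≤ 32: 21 ≤ 32 is true
  class-rank percentile ≤ 49%: 75 ≤ 49 is false
  AP courses completed ≥ 4: 4 ≥ 4 is true
  GPA between 2.57 and 3.84: 3.32 in [2.57, 3.84] is true
  intended major ∈ {Business, Humanities, STEM, Undeclared}: Undeclared is in the set → true
  ACT score ≥ 25: 21 ≥ 25 is false
  community-service hours ≤ 80 hours: 17 ≤ 80 is true
  in-state resident: yes → true
  AP courses completed ≥ 11: 4 ≥ 11 is false
  legacy status: no → false
  first-generation student: no → false
  community-service hours ≥ 131 hours: 17 ≥ 131 is false
  disciplinary record: yes → true
  recommendation letters ≥ 5: 0 ≥ 5 is false
  essay score ≥ 6: 2 ≥ 6 is false
  interview rating > 5: 5 > 5 is false
Combine:
[1.1.1.2.1] true AND false = false
[1.1.1.2] NOT false = true
[1.1.1] false OR true = true
[1.1] NOT true = false
[1.2] true AND true AND true = true
[1.3.2] true AND true = true
[1.3] false → true (antecedent false ⇒ implication holds) = true
[1] false OR true OR true = true
[2.1.1.1] exactly-one(false, false) = false
[2.1.1.2] false → false (antecedent false ⇒ implication holds) = true
[2.1.1] false OR true = true
[2.1] NOT true = false
[2.2] true AND false AND false AND false = false
[2] exactly-one(false, false) = false
[root] true AND false = false
Overall: false → rejected

Rejected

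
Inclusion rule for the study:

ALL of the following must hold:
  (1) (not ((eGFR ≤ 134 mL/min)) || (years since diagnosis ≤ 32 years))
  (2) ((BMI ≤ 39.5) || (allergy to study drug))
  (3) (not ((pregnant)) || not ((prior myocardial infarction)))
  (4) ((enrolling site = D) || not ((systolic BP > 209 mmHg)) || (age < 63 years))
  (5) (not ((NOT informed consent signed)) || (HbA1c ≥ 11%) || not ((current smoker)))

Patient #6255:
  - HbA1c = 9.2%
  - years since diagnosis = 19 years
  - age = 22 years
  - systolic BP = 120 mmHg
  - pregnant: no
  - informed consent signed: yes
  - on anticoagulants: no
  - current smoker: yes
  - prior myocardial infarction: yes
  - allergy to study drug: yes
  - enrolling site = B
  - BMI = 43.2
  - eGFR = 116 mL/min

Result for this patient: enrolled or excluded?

Atomic conditions:
  eGFR ≤ 134 mL/min: 116 ≤ 134 is true
  years since diagnosis ≤ 32 years: 19 ≤ 32 is true
  BMI ≤ 39.5: 43.2 ≤ 39.5 is false
  allergy to study drug: yes → true
  pregnant: no → false
  prior myocardial infarction: yes → true
  enrolling site = D: B == D is false
  systolic BP > 209 mmHg: 120 > 209 is false
  age < 63 years: 22 < 63 is true
  NOT informed consent signed: yes → false
  HbA1c ≥ 11%: 9.2 ≥ 11 is false
  current smoker: yes → true
Combine:
[1.1] NOT true = false
[1] false OR true = true
[2] false OR true = true
[3.1] NOT false = true
[3.2] NOT true = false
[3] true OR false = true
[4.2] NOT false = true
[4] false OR true OR true = true
[5.1] NOT false = true
[5.3] NOT true = false
[5] true OR false OR false = true
[root] true AND true AND true AND true AND true = true
Overall: true → enrolled

Enrolled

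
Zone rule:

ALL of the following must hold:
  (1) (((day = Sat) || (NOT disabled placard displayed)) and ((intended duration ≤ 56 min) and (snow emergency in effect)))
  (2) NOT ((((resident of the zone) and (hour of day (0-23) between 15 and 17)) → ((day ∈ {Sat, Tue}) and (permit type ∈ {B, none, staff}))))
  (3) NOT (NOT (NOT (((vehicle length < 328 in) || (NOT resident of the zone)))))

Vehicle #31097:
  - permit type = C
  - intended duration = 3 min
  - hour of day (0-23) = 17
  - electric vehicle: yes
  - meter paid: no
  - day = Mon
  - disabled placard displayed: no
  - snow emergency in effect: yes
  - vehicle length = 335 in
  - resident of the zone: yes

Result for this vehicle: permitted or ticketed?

Atomic conditions:
  day = Sat: Mon == Sat is false
  NOT disabled placard displayed: no → true
  intended duration ≤ 56 min: 3 ≤ 56 is true
  snow emergency in effect: yes → true
  resident of the zone: yes → true
  hour of day (0-23) between 15 and 17: 17 in [15, 17] is true
  day ∈ {Sat, Tue}: Mon is not in the set → false
  permit type ∈ {B, none, staff}: C is not in the set → false
  vehicle length < 328 in: 335 < 328 is false
  NOT resident of the zone: yes → false
Combine:
[1.1] false OR true = true
[1.2] true AND true = true
[1] true AND true = true
[2.1.1] true AND true = true
[2.1.2] false AND false = false
[2.1] true → false = false
[2] NOT false = true
[3.1.1.1] false OR false = false
[3.1.1] NOT false = true
[3.1] NOT true = false
[3] NOT false = true
[root] true AND true AND true = true
Overall: true → permitted

Permitted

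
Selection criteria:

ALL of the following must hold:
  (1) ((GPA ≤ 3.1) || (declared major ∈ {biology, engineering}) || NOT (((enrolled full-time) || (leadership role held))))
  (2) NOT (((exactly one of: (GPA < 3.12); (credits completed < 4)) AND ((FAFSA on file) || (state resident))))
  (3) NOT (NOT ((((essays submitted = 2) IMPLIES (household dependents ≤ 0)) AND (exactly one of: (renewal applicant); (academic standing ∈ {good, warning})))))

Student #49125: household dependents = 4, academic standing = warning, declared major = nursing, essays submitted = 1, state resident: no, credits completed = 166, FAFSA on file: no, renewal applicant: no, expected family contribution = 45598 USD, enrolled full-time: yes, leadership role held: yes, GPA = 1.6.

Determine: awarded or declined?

Atomic conditions:
  GPA ≤ 3.1: 1.6 ≤ 3.1 is true
  declared major ∈ {biology, engineering}: nursing is not in the set → false
  enrolled full-time: yes → true
  leadership role held: yes → true
  GPA < 3.12: 1.6 < 3.12 is true
  credits completed < 4: 166 < 4 is false
  FAFSA on file: no → false
  state resident: no → false
  essays submitted = 2: 1 == 2 is false
  household dependents ≤ 0: 4 ≤ 0 is false
  renewal applicant: no → false
  academic standing ∈ {good, warning}: warning is in the set → true
Combine:
[1.3.1] true OR true = true
[1.3] NOT true = false
[1] true OR false OR false = true
[2.1.1] exactly-one(true, false) = true
[2.1.2] false OR false = false
[2.1] true AND false = false
[2] NOT false = true
[3.1.1.1] false → false (antecedent false ⇒ implication holds) = true
[3.1.1.2] exactly-one(false, true) = true
[3.1.1] true AND true = true
[3.1] NOT true = false
[3] NOT false = true
[root] true AND true AND true = true
Overall: true → awarded

Awarded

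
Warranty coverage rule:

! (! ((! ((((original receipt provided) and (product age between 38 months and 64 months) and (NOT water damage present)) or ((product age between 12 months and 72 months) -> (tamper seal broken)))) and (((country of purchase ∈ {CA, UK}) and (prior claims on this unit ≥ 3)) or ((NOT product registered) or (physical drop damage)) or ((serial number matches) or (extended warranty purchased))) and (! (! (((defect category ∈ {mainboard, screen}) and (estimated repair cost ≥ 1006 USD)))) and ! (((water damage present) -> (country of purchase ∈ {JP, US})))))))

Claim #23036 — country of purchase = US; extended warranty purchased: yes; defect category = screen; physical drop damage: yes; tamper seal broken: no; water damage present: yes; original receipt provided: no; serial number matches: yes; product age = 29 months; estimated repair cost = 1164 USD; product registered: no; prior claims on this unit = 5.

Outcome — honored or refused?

Atomic conditions:
  original receipt provided: no → false
  product age between 38 months and 64 months: 29 in [38, 64] is false
  NOT water damage present: yes → false
  product age between 12 months and 72 months: 29 in [12, 72] is true
  tamper seal broken: no → false
  country of purchase ∈ {CA, UK}: US is not in the set → false
  prior claims on this unit ≥ 3: 5 ≥ 3 is true
  NOT product registered: no → true
  physical drop damage: yes → true
  serial number matches: yes → true
  extended warranty purchased: yes → true
  defect category ∈ {mainboard, screen}: screen is in the set → true
  estimated repair cost ≥ 1006 USD: 1164 ≥ 1006 is true
  water damage present: yes → true
  country of purchase ∈ {JP, US}: US is in the set → true
Combine:
[1.1.1.1.1] false AND false AND false = false
[1.1.1.1.2] true → false = false
[1.1.1.1] false OR false = false
[1.1.1] NOT false = true
[1.1.2.1] false AND true = false
[1.1.2.2] true OR true = true
[1.1.2.3] true OR true = true
[1.1.2] false OR true OR true = true
[1.1.3.1.1.1] true AND true = true
[1.1.3.1.1] NOT true = false
[1.1.3.1] NOT false = true
[1.1.3.2.1] true → true = true
[1.1.3.2] NOT true = false
[1.1.3] true AND false = false
[1.1] true AND true AND false = false
[1] NOT false = true
[root] NOT true = false
Overall: false → refused

Refused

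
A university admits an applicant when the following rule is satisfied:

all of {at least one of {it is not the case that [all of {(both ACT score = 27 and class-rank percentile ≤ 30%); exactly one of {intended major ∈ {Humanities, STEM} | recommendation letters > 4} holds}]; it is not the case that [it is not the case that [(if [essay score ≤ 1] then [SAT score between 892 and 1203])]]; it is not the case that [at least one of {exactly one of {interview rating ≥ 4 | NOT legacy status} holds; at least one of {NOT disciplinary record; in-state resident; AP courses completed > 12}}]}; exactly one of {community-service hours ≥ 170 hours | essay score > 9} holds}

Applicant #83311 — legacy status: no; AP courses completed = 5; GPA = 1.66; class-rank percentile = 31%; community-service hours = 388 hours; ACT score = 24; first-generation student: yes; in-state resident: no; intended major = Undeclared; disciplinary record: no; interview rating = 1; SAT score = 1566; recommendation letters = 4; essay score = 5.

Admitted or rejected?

Admitted

Atomic conditions:
  ACT score = 27: 24 == 27 is false
  class-rank percentile ≤ 30%: 31 ≤ 30 is false
  intended major ∈ {Humanities, STEM}: Undeclared is not in the set → false
  recommendation letters > 4: 4 > 4 is false
  essay score ≤ 1: 5 ≤ 1 is false
  SAT score between 892 and 1203: 1566 in [892, 1203] is false
  interview rating ≥ 4: 1 ≥ 4 is false
  NOT legacy status: no → true
  NOT disciplinary record: no → true
  in-state resident: no → false
  AP courses completed > 12: 5 > 12 is false
  community-service hours ≥ 170 hours: 388 ≥ 170 is true
  essay score > 9: 5 > 9 is false
Combine:
[1.1.1.1] false AND false = false
[1.1.1.2] exactly-one(false, false) = false
[1.1.1] false AND false = false
[1.1] NOT false = true
[1.2.1.1] false → false (antecedent false ⇒ implication holds) = true
[1.2.1] NOT true = false
[1.2] NOT false = true
[1.3.1.1] exactly-one(false, true) = true
[1.3.1.2] true OR false OR false = true
[1.3.1] true OR true = true
[1.3] NOT true = false
[1] true OR true OR false = true
[2] exactly-one(true, false) = true
[root] true AND true = true
Overall: true → admitted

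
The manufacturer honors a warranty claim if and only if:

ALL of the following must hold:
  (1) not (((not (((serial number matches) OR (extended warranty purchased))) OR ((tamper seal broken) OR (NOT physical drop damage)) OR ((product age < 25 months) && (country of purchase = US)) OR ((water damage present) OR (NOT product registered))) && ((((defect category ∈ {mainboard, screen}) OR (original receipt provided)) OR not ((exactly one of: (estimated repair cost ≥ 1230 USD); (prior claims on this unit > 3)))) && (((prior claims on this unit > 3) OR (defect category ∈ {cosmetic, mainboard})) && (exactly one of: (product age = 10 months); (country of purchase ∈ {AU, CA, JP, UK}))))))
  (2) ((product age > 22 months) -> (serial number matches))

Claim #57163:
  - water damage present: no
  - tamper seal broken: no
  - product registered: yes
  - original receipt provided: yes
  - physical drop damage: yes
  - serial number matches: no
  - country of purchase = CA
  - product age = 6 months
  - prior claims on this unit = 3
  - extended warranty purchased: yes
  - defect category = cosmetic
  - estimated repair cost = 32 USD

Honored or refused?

Atomic conditions:
  serial number matches: no → false
  extended warranty purchased: yes → true
  tamper seal broken: no → false
  NOT physical drop damage: yes → false
  product age < 25 months: 6 < 25 is true
  country of purchase = US: CA == US is false
  water damage present: no → false
  NOT product registered: yes → false
  defect category ∈ {mainboard, screen}: cosmetic is not in the set → false
  original receipt provided: yes → true
  estimated repair cost ≥ 1230 USD: 32 ≥ 1230 is false
  prior claims on this unit > 3: 3 > 3 is false
  defect category ∈ {cosmetic, mainboard}: cosmetic is in the set → true
  product age = 10 months: 6 == 10 is false
  country of purchase ∈ {AU, CA, JP, UK}: CA is in the set → true
  product age > 22 months: 6 > 22 is false
Combine:
[1.1.1.1.1] false OR true = true
[1.1.1.1] NOT true = false
[1.1.1.2] false OR false = false
[1.1.1.3] true AND false = false
[1.1.1.4] false OR false = false
[1.1.1] false OR false OR false OR false = false
[1.1.2.1.1] false OR true = true
[1.1.2.1.2.1] exactly-one(false, false) = false
[1.1.2.1.2] NOT false = true
[1.1.2.1] true OR true = true
[1.1.2.2.1] false OR true = true
[1.1.2.2.2] exactly-one(false, true) = true
[1.1.2.2] true AND true = true
[1.1.2] true AND true = true
[1.1] false AND true = false
[1] NOT false = true
[2] false → false (antecedent false ⇒ implication holds) = true
[root] true AND true = true
Overall: true → honored

Honored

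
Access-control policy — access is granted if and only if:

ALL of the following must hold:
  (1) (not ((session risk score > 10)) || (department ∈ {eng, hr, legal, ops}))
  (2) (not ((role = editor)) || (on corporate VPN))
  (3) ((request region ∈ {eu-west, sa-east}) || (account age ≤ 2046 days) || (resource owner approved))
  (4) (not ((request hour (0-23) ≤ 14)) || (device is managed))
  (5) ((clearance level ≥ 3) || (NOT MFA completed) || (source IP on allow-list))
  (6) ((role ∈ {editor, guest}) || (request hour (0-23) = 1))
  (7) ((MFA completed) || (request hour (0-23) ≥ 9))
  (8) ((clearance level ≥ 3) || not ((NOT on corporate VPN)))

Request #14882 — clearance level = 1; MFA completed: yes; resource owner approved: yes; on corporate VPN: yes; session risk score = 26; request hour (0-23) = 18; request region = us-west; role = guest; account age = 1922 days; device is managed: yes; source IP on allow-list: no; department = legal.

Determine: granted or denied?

Atomic conditions:
  session risk score > 10: 26 > 10 is true
  department ∈ {eng, hr, legal, ops}: legal is in the set → true
  role = editor: guest == editor is false
  on corporate VPN: yes → true
  request region ∈ {eu-west, sa-east}: us-west is not in the set → false
  account age ≤ 2046 days: 1922 ≤ 2046 is true
  resource owner approved: yes → true
  request hour (0-23) ≤ 14: 18 ≤ 14 is false
  device is managed: yes → true
  clearance level ≥ 3: 1 ≥ 3 is false
  NOT MFA completed: yes → false
  source IP on allow-list: no → false
  role ∈ {editor, guest}: guest is in the set → true
  request hour (0-23) = 1: 18 == 1 is false
  MFA completed: yes → true
  request hour (0-23) ≥ 9: 18 ≥ 9 is true
  NOT on corporate VPN: yes → false
Combine:
[1.1] NOT true = false
[1] false OR true = true
[2.1] NOT false = true
[2] true OR true = true
[3] false OR true OR true = true
[4.1] NOT false = true
[4] true OR true = true
[5] false OR false OR false = false
[6] true OR false = true
[7] true OR true = true
[8.2] NOT false = true
[8] false OR true = true
[root] true AND true AND true AND true AND false AND true AND true AND true = false
Overall: false → denied

Denied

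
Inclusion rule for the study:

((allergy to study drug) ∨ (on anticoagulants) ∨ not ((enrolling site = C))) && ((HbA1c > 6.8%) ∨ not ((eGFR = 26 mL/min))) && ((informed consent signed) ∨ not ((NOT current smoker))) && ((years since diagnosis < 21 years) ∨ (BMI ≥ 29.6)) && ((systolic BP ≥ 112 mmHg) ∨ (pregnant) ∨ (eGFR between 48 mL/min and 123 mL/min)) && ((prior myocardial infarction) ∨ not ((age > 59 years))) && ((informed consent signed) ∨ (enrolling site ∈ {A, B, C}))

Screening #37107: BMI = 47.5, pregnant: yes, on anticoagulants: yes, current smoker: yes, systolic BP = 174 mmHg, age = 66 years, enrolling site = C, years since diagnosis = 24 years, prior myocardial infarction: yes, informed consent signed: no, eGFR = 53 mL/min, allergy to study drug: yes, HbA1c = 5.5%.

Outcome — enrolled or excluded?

Enrolled

Atomic conditions:
  allergy to study drug: yes → true
  on anticoagulants: yes → true
  enrolling site = C: C == C is true
  HbA1c > 6.8%: 5.5 > 6.8 is false
  eGFR = 26 mL/min: 53 == 26 is false
  informed consent signed: no → false
  NOT current smoker: yes → false
  years since diagnosis < 21 years: 24 < 21 is false
  BMI ≥ 29.6: 47.5 ≥ 29.6 is true
  systolic BP ≥ 112 mmHg: 174 ≥ 112 is true
  pregnant: yes → true
  eGFR between 48 mL/min and 123 mL/min: 53 in [48, 123] is true
  prior myocardial infarction: yes → true
  age > 59 years: 66 > 59 is true
  enrolling site ∈ {A, B, C}: C is in the set → true
Combine:
[1.3] NOT true = false
[1] true OR true OR false = true
[2.2] NOT false = true
[2] false OR true = true
[3.2] NOT false = true
[3] false OR true = true
[4] false OR true = true
[5] true OR true OR true = true
[6.2] NOT true = false
[6] true OR false = true
[7] false OR true = true
[root] true AND true AND true AND true AND true AND true AND true = true
Overall: true → enrolled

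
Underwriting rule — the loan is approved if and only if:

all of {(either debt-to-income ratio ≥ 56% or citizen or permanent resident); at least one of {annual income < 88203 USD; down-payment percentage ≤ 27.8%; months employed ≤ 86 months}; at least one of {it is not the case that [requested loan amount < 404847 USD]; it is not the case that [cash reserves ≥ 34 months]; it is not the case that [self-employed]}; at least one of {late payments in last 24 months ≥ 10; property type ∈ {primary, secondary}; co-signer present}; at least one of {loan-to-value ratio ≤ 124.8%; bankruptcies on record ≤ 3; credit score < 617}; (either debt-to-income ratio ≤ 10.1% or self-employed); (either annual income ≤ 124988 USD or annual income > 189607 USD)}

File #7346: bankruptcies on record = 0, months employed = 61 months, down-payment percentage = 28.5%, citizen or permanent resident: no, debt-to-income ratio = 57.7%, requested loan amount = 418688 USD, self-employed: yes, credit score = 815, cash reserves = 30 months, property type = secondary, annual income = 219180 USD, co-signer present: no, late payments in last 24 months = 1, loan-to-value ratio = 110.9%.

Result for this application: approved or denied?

Approved

Atomic conditions:
  debt-to-income ratio ≥ 56%: 57.7 ≥ 56 is true
  citizen or permanent resident: no → false
  annual income < 88203 USD: 219180 < 88203 is false
  down-payment percentage ≤ 27.8%: 28.5 ≤ 27.8 is false
  months employed ≤ 86 months: 61 ≤ 86 is true
  requested loan amount < 404847 USD: 418688 < 404847 is false
  cash reserves ≥ 34 months: 30 ≥ 34 is false
  self-employed: yes → true
  late payments in last 24 months ≥ 10: 1 ≥ 10 is false
  property type ∈ {primary, secondary}: secondary is in the set → true
  co-signer present: no → false
  loan-to-value ratio ≤ 124.8%: 110.9 ≤ 124.8 is true
  bankruptcies on record ≤ 3: 0 ≤ 3 is true
  credit score < 617: 815 < 617 is false
  debt-to-income ratio ≤ 10.1%: 57.7 ≤ 10.1 is false
  annual income ≤ 124988 USD: 219180 ≤ 124988 is false
  annual income > 189607 USD: 219180 > 189607 is true
Combine:
[1] true OR false = true
[2] false OR false OR true = true
[3.1] NOT false = true
[3.2] NOT false = true
[3.3] NOT true = false
[3] true OR true OR false = true
[4] false OR true OR false = true
[5] true OR true OR false = true
[6] false OR true = true
[7] false OR true = true
[root] true AND true AND true AND true AND true AND true AND true = true
Overall: true → approved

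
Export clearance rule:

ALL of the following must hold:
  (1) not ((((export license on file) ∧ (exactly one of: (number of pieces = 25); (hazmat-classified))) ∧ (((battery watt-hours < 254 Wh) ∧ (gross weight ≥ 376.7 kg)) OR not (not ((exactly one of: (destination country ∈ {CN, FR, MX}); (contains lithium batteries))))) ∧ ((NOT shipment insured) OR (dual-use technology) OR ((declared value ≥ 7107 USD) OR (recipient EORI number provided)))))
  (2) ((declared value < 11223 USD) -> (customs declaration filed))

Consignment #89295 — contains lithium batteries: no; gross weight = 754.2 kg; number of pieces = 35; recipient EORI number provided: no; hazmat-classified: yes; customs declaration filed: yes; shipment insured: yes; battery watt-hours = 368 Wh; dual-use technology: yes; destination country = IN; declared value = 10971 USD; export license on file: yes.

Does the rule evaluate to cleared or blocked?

Cleared

Atomic conditions:
  export license on file: yes → true
  number of pieces = 25: 35 == 25 is false
  hazmat-classified: yes → true
  battery watt-hours < 254 Wh: 368 < 254 is false
  gross weight ≥ 376.7 kg: 754.2 ≥ 376.7 is true
  destination country ∈ {CN, FR, MX}: IN is not in the set → false
  contains lithium batteries: no → false
  NOT shipment insured: yes → false
  dual-use technology: yes → true
  declared value ≥ 7107 USD: 10971 ≥ 7107 is true
  recipient EORI number provided: no → false
  declared value < 11223 USD: 10971 < 11223 is true
  customs declaration filed: yes → true
Combine:
[1.1.1.2] exactly-one(false, true) = true
[1.1.1] true AND true = true
[1.1.2.1] false AND true = false
[1.1.2.2.1.1] exactly-one(false, false) = false
[1.1.2.2.1] NOT false = true
[1.1.2.2] NOT true = false
[1.1.2] false OR false = false
[1.1.3.3] true OR false = true
[1.1.3] false OR true OR true = true
[1.1] true AND false AND true = false
[1] NOT false = true
[2] true → true = true
[root] true AND true = true
Overall: true → cleared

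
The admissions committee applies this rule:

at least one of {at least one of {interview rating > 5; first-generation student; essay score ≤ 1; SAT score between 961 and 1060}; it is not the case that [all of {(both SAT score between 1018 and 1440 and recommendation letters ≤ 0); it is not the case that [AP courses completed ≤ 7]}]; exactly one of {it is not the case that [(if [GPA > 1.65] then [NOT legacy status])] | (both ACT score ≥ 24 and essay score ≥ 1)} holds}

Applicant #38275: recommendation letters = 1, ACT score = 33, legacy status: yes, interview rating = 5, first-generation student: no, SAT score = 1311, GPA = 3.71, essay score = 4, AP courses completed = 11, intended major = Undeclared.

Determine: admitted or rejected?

Admitted

Atomic conditions:
  interview rating > 5: 5 > 5 is false
  first-generation student: no → false
  essay score ≤ 1: 4 ≤ 1 is false
  SAT score between 961 and 1060: 1311 in [961, 1060] is false
  SAT score between 1018 and 1440: 1311 in [1018, 1440] is true
  recommendation letters ≤ 0: 1 ≤ 0 is false
  AP courses completed ≤ 7: 11 ≤ 7 is false
  GPA > 1.65: 3.71 > 1.65 is true
  NOT legacy status: yes → false
  ACT score ≥ 24: 33 ≥ 24 is true
  essay score ≥ 1: 4 ≥ 1 is true
Combine:
[1] false OR false OR false OR false = false
[2.1.1] true AND false = false
[2.1.2] NOT false = true
[2.1] false AND true = false
[2] NOT false = true
[3.1.1] true → false = false
[3.1] NOT false = true
[3.2] true AND true = true
[3] exactly-one(true, true) = false
[root] false OR true OR false = true
Overall: true → admitted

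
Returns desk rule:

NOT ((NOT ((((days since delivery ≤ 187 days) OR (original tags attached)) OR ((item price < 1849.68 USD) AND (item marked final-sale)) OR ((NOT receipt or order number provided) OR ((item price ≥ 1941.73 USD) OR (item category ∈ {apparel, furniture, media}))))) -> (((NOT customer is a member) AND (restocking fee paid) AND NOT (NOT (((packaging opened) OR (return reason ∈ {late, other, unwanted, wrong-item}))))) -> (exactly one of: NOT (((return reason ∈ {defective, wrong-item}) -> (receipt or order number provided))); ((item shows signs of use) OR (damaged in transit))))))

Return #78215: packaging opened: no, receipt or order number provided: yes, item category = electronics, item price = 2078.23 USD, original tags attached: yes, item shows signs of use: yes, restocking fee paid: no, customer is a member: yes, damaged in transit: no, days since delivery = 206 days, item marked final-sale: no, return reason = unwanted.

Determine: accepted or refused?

Refused

Atomic conditions:
  days since delivery ≤ 187 days: 206 ≤ 187 is false
  original tags attached: yes → true
  item price < 1849.68 USD: 2078.23 < 1849.68 is false
  item marked final-sale: no → false
  NOT receipt or order number provided: yes → false
  item price ≥ 1941.73 USD: 2078.23 ≥ 1941.73 is true
  item category ∈ {apparel, furniture, media}: electronics is not in the set → false
  NOT customer is a member: yes → false
  restocking fee paid: no → false
  packaging opened: no → false
  return reason ∈ {late, other, unwanted, wrong-item}: unwanted is in the set → true
  return reason ∈ {defective, wrong-item}: unwanted is not in the set → false
  receipt or order number provided: yes → true
  item shows signs of use: yes → true
  damaged in transit: no → false
Combine:
[1.1.1.1] false OR true = true
[1.1.1.2] false AND false = false
[1.1.1.3.2] true OR false = true
[1.1.1.3] false OR true = true
[1.1.1] true OR false OR true = true
[1.1] NOT true = false
[1.2.1.3.1.1] false OR true = true
[1.2.1.3.1] NOT true = false
[1.2.1.3] NOT false = true
[1.2.1] false AND false AND true = false
[1.2.2.1.1] false → true (antecedent false ⇒ implication holds) = true
[1.2.2.1] NOT true = false
[1.2.2.2] true OR false = true
[1.2.2] exactly-one(false, true) = true
[1.2] false → true (antecedent false ⇒ implication holds) = true
[1] false → true (antecedent false ⇒ implication holds) = true
[root] NOT true = false
Overall: false → refused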